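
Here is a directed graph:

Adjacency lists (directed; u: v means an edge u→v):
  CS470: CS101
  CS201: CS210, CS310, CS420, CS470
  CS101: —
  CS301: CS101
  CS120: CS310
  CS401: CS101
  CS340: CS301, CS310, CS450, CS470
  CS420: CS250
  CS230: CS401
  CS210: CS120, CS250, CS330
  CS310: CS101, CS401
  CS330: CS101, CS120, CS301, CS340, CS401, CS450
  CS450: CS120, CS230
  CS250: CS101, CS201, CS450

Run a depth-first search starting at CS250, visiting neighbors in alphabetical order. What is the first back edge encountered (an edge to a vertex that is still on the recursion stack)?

DFS from CS250 (visiting neighbors in alphabetical order); mark gray on enter, black on exit:
CS250 gray
  CS101 gray
  CS101 black
  CS201 gray
    CS210 gray
      CS120 gray
        CS310 gray
          CS310→CS101: CS101 black — skip
          CS401 gray
            CS401→CS101: CS101 black — skip
          CS401 black
        CS310 black
      CS120 black
      CS210→CS250: CS250 is gray → back edge
First back edge: CS210 → CS250.

CS210→CS250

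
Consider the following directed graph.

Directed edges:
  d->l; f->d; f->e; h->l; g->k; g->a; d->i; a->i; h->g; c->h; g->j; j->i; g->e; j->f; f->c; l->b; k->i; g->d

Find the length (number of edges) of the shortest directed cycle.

5

For each vertex v, BFS finds the shortest path from v back to v.
The shortest such closed walk is j → f → c → h → g → j, length 5.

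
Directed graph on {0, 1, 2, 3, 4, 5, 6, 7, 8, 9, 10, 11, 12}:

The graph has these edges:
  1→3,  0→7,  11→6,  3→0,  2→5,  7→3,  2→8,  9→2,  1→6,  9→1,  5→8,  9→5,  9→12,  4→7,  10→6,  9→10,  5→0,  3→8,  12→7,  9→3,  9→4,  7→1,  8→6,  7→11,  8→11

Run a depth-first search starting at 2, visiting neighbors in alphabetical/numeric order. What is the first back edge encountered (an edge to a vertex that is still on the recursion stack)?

DFS from 2 (visiting neighbors in alphabetical/numeric order); mark gray on enter, black on exit:
2 gray
  5 gray
    0 gray
      7 gray
        1 gray
          3 gray
            3→0: 0 is gray → back edge
First back edge: 3 → 0.

3->0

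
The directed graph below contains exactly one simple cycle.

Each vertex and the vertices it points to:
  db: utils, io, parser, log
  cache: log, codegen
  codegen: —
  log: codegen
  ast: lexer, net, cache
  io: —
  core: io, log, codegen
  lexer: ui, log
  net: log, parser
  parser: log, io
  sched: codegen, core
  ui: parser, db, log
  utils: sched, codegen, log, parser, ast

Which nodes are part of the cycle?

db, ui, ast, lexer, utils

DFS with gray/black marking from utils:
utils gray
  sched gray
    codegen gray
    codegen black
    core gray
      io gray
      io black
      log gray
        log→codegen: codegen black — skip
      log black
      core→codegen: codegen black — skip
    core black
  sched black
  utils→codegen: codegen black — skip
  utils→log: log black — skip
  parser gray
    parser→log: log black — skip
    parser→io: io black — skip
  parser black
  ast gray
    lexer gray
      ui gray
        ui→parser: parser black — skip
        db gray
          db→utils: utils is gray → back edge
Back edge closes the cycle utils → ast → lexer → ui → db → utils; its vertices are {db, ui, ast, lexer, utils}.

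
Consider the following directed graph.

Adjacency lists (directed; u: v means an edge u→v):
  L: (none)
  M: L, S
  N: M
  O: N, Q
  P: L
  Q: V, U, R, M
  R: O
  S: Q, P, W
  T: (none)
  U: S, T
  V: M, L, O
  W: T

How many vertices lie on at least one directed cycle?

A vertex is on a directed cycle iff it belongs to a strongly connected component of size ≥ 2 (or has a self-loop).
The vertices on cycles are {M, N, O, Q, R, S, U, V} — 8 in total.

8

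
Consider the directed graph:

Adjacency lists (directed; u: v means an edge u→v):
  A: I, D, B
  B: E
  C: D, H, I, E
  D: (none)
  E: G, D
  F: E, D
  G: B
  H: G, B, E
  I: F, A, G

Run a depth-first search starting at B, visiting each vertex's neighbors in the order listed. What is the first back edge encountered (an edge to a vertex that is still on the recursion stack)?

DFS from B (visiting each vertex's neighbors in the order listed); mark gray on enter, black on exit:
B gray
  E gray
    G gray
      G→B: B is gray → back edge
First back edge: G → B.

G→B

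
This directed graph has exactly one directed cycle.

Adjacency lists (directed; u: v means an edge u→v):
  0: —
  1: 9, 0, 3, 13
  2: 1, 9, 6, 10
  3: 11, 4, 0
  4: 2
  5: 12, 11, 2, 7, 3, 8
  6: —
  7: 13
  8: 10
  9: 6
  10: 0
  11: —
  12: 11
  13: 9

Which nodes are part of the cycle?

1, 2, 3, 4

DFS with gray/black marking from 2:
2 gray
  1 gray
    9 gray
      6 gray
      6 black
    9 black
    0 gray
    0 black
    3 gray
      11 gray
      11 black
      4 gray
        4→2: 2 is gray → back edge
Back edge closes the cycle 2 → 1 → 3 → 4 → 2; its vertices are {1, 2, 3, 4}.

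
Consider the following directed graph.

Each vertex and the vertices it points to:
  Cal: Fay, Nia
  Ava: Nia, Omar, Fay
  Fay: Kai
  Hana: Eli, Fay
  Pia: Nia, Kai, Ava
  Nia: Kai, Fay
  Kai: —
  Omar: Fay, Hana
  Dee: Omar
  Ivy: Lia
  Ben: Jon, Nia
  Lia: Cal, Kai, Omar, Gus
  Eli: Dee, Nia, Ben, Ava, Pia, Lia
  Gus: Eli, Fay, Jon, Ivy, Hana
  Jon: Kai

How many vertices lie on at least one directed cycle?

9

A vertex is on a directed cycle iff it belongs to a strongly connected component of size ≥ 2 (or has a self-loop).
The vertices on cycles are {Ava, Dee, Eli, Gus, Ivy, Lia, Pia, Hana, Omar} — 9 in total.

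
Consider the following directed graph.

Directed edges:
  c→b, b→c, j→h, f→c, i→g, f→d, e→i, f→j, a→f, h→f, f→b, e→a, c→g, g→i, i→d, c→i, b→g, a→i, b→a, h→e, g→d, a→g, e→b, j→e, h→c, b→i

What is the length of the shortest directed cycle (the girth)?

For each vertex v, BFS finds the shortest path from v back to v.
The shortest such closed walk is b → c → b, length 2.

2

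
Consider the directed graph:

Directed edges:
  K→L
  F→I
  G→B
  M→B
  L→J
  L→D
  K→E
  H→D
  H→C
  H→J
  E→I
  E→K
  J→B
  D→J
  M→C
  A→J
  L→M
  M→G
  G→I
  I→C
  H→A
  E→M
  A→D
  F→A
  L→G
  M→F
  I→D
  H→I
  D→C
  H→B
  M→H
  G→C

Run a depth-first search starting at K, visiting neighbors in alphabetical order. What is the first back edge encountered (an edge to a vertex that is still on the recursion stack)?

DFS from K (visiting neighbors in alphabetical order); mark gray on enter, black on exit:
K gray
  E gray
    I gray
      C gray
      C black
      D gray
        D→C: C black — skip
        J gray
          B gray
          B black
        J black
      D black
    I black
    E→K: K is gray → back edge
First back edge: E → K.

E→K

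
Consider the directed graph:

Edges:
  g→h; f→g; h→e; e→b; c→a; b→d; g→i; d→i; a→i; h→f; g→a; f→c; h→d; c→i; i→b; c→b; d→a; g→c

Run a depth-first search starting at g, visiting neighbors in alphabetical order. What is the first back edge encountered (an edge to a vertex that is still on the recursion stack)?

d->a

DFS from g (visiting neighbors in alphabetical order); mark gray on enter, black on exit:
g gray
  a gray
    i gray
      b gray
        d gray
          d→a: a is gray → back edge
First back edge: d → a.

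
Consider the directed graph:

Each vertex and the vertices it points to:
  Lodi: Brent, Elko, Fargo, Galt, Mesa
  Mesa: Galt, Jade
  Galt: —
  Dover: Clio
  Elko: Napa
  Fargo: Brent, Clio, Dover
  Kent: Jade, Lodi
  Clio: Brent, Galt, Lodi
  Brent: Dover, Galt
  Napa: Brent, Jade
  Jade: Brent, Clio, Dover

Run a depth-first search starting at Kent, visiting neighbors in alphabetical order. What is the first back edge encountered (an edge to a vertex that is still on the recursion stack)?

Clio→Brent

DFS from Kent (visiting neighbors in alphabetical order); mark gray on enter, black on exit:
Kent gray
  Jade gray
    Brent gray
      Dover gray
        Clio gray
          Clio→Brent: Brent is gray → back edge
First back edge: Clio → Brent.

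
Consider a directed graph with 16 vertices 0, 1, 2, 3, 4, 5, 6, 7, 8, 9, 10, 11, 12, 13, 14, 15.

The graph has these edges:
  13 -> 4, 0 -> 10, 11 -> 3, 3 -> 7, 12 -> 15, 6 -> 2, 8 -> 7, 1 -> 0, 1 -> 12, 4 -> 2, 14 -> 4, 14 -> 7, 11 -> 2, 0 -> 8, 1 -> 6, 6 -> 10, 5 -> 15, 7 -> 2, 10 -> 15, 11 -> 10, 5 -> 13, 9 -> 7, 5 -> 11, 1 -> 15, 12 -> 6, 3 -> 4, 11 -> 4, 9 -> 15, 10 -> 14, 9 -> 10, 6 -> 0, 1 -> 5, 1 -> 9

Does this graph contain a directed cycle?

No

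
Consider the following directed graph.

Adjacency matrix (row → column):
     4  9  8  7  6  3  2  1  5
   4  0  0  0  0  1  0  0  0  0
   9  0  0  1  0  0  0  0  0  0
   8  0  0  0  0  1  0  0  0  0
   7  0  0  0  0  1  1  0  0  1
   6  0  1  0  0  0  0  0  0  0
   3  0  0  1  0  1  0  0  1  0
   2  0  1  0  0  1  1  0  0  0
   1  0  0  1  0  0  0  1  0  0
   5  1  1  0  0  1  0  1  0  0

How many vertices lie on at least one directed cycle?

A vertex is on a directed cycle iff it belongs to a strongly connected component of size ≥ 2 (or has a self-loop).
The vertices on cycles are {1, 2, 3, 6, 8, 9} — 6 in total.

6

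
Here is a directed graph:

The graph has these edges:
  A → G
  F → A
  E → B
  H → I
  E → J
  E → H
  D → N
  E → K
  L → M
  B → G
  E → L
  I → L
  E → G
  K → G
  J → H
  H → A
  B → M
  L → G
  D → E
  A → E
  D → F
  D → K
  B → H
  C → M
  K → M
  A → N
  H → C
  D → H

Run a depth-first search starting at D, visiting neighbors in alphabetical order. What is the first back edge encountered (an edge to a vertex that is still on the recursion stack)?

A->E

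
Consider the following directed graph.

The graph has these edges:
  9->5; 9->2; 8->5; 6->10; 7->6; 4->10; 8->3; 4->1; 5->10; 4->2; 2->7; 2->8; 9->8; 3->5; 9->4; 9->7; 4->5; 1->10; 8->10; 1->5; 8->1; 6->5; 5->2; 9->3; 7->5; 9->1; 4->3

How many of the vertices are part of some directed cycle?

7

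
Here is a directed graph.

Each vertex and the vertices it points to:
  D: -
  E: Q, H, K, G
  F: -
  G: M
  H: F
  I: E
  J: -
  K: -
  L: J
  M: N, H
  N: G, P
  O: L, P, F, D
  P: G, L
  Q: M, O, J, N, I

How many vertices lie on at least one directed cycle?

A vertex is on a directed cycle iff it belongs to a strongly connected component of size ≥ 2 (or has a self-loop).
The vertices on cycles are {E, G, I, M, N, P, Q} — 7 in total.

7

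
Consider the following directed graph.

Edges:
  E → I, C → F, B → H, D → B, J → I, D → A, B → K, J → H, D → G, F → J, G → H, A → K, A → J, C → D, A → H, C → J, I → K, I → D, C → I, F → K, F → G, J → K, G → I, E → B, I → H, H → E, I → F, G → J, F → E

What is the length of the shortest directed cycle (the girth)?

3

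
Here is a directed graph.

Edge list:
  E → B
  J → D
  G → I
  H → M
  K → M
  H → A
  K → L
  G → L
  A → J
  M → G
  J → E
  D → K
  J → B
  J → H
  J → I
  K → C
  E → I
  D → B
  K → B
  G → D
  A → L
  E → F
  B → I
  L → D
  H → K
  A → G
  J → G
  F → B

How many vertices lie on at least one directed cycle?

A vertex is on a directed cycle iff it belongs to a strongly connected component of size ≥ 2 (or has a self-loop).
The vertices on cycles are {A, D, G, H, J, K, L, M} — 8 in total.

8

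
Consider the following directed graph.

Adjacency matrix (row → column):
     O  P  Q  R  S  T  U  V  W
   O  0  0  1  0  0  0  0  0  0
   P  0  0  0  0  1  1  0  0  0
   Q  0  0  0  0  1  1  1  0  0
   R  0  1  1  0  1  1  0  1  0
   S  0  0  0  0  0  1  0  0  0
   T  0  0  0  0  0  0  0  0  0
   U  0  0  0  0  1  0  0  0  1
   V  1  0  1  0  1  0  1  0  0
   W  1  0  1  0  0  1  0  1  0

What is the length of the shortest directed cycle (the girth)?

3

For each vertex v, BFS finds the shortest path from v back to v.
The shortest such closed walk is V → U → W → V, length 3.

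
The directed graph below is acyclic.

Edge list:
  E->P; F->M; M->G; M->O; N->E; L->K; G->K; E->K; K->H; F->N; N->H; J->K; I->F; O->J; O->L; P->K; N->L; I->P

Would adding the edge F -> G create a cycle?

No

Adding F→G creates a cycle iff G can already reach F.
Explore from G: no path reaches F. The graph stays acyclic.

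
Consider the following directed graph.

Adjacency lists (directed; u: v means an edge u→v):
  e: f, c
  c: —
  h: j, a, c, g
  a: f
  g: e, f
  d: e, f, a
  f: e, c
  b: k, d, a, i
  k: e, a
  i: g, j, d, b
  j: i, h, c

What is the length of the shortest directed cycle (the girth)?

For each vertex v, BFS finds the shortest path from v back to v.
The shortest such closed walk is b → i → b, length 2.

2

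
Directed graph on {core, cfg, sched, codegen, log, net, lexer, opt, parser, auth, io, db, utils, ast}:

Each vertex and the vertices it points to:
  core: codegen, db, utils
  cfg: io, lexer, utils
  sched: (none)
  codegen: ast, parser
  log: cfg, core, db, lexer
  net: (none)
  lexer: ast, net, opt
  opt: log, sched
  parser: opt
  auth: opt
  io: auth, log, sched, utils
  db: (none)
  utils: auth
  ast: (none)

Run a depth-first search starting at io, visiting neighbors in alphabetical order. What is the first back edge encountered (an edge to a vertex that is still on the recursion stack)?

cfg->io

DFS from io (visiting neighbors in alphabetical order); mark gray on enter, black on exit:
io gray
  auth gray
    opt gray
      log gray
        cfg gray
          cfg→io: io is gray → back edge
First back edge: cfg → io.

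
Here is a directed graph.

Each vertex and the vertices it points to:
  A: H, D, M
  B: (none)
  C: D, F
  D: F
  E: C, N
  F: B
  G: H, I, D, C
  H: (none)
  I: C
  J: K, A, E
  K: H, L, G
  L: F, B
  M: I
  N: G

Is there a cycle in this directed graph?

No

DFS with white/gray/black marking, starting from K:
K gray
  H gray
  H black
  L gray
    F gray
      B gray
      B black
    F black
    L→B: B black — skip
  L black
  G gray
    G→H: H black — skip
    I gray
      C gray
        D gray
          D→F: F black — skip
        D black
        C→F: F black — skip
      C black
    I black
    G→D: D black — skip
    G→C: C black — skip
  G black
K black
A gray
  A→H: H black — skip
  A→D: D black — skip
  M gray
    M→I: I black — skip
  M black
A black
E gray
  E→C: C black — skip
  N gray
    N→G: G black — skip
  N black
E black
J gray
  J→K: K black — skip
  J→A: A black — skip
  J→E: E black — skip
J black
Every edge goes to a white or black vertex — no back edge, so the graph is acyclic.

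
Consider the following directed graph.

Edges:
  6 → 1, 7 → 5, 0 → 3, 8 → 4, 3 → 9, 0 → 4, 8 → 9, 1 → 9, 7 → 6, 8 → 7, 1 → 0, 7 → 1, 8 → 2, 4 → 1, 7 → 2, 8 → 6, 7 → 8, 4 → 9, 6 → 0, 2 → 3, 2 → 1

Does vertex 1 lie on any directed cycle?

Yes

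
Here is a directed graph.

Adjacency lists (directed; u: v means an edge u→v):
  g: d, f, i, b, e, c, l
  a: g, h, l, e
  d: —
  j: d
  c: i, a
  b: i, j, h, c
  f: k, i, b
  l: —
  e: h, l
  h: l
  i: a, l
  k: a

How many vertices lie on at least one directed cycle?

7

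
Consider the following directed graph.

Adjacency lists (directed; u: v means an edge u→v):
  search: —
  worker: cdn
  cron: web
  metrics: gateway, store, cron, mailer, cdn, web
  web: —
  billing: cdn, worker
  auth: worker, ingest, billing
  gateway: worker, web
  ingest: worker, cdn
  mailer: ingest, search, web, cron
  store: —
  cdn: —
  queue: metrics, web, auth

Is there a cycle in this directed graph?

DFS with white/gray/black marking, starting from queue:
queue gray
  metrics gray
    gateway gray
      worker gray
        cdn gray
        cdn black
      worker black
      web gray
      web black
    gateway black
    store gray
    store black
    cron gray
      cron→web: web black — skip
    cron black
    mailer gray
      ingest gray
        ingest→worker: worker black — skip
        ingest→cdn: cdn black — skip
      ingest black
      search gray
      search black
      mailer→web: web black — skip
      mailer→cron: cron black — skip
    mailer black
    metrics→cdn: cdn black — skip
    metrics→web: web black — skip
  metrics black
  queue→web: web black — skip
  auth gray
    auth→worker: worker black — skip
    auth→ingest: ingest black — skip
    billing gray
      billing→cdn: cdn black — skip
      billing→worker: worker black — skip
    billing black
  auth black
queue black
Every edge goes to a white or black vertex — no back edge, so the graph is acyclic.

No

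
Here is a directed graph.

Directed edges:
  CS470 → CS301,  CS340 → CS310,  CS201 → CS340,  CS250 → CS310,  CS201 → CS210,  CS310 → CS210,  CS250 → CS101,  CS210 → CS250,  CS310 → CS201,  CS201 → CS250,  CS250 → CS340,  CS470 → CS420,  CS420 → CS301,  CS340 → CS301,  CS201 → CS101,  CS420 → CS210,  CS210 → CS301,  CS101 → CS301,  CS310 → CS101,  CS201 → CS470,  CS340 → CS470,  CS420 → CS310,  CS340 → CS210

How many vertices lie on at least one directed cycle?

7

A vertex is on a directed cycle iff it belongs to a strongly connected component of size ≥ 2 (or has a self-loop).
The vertices on cycles are {CS201, CS210, CS250, CS310, CS340, CS420, CS470} — 7 in total.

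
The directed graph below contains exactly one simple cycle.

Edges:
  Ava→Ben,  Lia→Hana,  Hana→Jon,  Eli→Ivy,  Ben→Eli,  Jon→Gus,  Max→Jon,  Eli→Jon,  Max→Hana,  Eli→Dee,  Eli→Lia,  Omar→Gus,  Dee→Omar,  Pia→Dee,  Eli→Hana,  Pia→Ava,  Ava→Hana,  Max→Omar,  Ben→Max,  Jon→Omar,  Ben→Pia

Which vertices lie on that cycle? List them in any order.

Ava, Ben, Pia

DFS with gray/black marking from Ben:
Ben gray
  Eli gray
    Dee gray
      Omar gray
        Gus gray
        Gus black
      Omar black
    Dee black
    Jon gray
      Jon→Gus: Gus black — skip
      Jon→Omar: Omar black — skip
    Jon black
    Hana gray
      Hana→Jon: Jon black — skip
    Hana black
    Lia gray
      Lia→Hana: Hana black — skip
    Lia black
    Ivy gray
    Ivy black
  Eli black
  Max gray
    Max→Omar: Omar black — skip
    Max→Jon: Jon black — skip
    Max→Hana: Hana black — skip
  Max black
  Pia gray
    Pia→Dee: Dee black — skip
    Ava gray
      Ava→Ben: Ben is gray → back edge
Back edge closes the cycle Ben → Pia → Ava → Ben; its vertices are {Ava, Ben, Pia}.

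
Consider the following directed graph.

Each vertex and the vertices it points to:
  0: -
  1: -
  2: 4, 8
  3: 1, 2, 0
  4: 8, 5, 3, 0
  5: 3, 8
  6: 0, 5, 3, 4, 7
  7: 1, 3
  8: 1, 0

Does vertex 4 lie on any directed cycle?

Yes

4 is on a cycle iff 4 can reach itself via ≥1 edge.
4 → 3 → 2 → 4 — yes.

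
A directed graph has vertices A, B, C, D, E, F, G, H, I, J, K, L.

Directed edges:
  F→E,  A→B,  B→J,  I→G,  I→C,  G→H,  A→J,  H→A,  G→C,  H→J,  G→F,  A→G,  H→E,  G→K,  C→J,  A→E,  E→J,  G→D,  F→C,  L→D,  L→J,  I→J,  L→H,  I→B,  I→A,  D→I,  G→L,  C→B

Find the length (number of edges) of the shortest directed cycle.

For each vertex v, BFS finds the shortest path from v back to v.
The shortest such closed walk is G → D → I → G, length 3.

3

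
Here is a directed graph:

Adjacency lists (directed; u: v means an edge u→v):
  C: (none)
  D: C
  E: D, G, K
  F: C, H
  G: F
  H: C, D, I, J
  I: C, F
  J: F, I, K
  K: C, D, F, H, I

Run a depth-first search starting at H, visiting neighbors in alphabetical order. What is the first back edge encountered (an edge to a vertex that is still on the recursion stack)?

F→H

DFS from H (visiting neighbors in alphabetical order); mark gray on enter, black on exit:
H gray
  C gray
  C black
  D gray
    D→C: C black — skip
  D black
  I gray
    I→C: C black — skip
    F gray
      F→C: C black — skip
      F→H: H is gray → back edge
First back edge: F → H.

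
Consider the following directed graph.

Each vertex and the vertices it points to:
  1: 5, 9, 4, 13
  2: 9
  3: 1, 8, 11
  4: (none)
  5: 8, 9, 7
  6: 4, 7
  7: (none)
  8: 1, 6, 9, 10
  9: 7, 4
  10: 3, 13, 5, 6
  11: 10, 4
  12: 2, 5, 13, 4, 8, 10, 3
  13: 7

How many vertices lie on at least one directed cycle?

6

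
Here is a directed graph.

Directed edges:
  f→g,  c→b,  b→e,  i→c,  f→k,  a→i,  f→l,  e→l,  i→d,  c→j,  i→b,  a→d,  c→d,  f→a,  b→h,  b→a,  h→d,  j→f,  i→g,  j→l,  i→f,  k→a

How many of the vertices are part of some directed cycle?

A vertex is on a directed cycle iff it belongs to a strongly connected component of size ≥ 2 (or has a self-loop).
The vertices on cycles are {a, b, c, f, i, j, k} — 7 in total.

7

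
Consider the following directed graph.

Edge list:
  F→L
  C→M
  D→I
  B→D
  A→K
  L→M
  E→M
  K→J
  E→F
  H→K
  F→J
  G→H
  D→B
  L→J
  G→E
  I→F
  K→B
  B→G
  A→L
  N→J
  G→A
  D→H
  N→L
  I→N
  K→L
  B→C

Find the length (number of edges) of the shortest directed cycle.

For each vertex v, BFS finds the shortest path from v back to v.
The shortest such closed walk is D → B → D, length 2.

2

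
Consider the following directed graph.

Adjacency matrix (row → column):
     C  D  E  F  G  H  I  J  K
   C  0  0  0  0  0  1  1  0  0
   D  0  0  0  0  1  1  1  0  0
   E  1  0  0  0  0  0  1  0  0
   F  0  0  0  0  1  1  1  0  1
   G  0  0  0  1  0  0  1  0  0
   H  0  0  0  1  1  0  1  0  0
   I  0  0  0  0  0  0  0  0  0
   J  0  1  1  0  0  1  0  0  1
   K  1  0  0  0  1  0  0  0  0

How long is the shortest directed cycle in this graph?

For each vertex v, BFS finds the shortest path from v back to v.
The shortest such closed walk is H → F → H, length 2.

2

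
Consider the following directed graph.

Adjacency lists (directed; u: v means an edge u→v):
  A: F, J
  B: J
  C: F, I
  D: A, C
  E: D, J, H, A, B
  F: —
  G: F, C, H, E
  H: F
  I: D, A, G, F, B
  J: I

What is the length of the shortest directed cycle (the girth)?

3

For each vertex v, BFS finds the shortest path from v back to v.
The shortest such closed walk is G → C → I → G, length 3.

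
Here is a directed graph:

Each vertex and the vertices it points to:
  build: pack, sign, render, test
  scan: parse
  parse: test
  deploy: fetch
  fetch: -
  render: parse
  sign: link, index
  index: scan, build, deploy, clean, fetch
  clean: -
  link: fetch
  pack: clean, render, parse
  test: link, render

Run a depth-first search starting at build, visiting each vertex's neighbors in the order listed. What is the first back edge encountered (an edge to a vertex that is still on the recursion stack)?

test->render

DFS from build (visiting each vertex's neighbors in the order listed); mark gray on enter, black on exit:
build gray
  pack gray
    clean gray
    clean black
    render gray
      parse gray
        test gray
          link gray
            fetch gray
            fetch black
          link black
          test→render: render is gray → back edge
First back edge: test → render.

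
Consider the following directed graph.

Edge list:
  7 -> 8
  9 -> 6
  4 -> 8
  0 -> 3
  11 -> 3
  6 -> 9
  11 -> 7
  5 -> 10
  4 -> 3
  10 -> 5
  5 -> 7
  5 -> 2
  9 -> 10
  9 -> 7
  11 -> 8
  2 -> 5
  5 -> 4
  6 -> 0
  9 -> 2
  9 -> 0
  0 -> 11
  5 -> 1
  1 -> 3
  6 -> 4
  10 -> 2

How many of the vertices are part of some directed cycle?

A vertex is on a directed cycle iff it belongs to a strongly connected component of size ≥ 2 (or has a self-loop).
The vertices on cycles are {2, 5, 6, 9, 10} — 5 in total.

5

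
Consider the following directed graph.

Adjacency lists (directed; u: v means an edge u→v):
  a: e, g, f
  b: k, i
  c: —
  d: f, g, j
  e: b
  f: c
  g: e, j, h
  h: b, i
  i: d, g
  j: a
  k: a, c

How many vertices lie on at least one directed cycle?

9

A vertex is on a directed cycle iff it belongs to a strongly connected component of size ≥ 2 (or has a self-loop).
The vertices on cycles are {a, b, d, e, g, h, i, j, k} — 9 in total.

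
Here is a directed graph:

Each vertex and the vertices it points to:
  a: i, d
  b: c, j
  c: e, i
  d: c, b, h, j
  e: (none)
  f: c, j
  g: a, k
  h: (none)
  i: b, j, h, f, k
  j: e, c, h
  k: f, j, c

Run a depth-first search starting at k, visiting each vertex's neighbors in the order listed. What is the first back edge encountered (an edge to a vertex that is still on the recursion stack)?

b->c

DFS from k (visiting each vertex's neighbors in the order listed); mark gray on enter, black on exit:
k gray
  f gray
    c gray
      e gray
      e black
      i gray
        b gray
          b→c: c is gray → back edge
First back edge: b → c.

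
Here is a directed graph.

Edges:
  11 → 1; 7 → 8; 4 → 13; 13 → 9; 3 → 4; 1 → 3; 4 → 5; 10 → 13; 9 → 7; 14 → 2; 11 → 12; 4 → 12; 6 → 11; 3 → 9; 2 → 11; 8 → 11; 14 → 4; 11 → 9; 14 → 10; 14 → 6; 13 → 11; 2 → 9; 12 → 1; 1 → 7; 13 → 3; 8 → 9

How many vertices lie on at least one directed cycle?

9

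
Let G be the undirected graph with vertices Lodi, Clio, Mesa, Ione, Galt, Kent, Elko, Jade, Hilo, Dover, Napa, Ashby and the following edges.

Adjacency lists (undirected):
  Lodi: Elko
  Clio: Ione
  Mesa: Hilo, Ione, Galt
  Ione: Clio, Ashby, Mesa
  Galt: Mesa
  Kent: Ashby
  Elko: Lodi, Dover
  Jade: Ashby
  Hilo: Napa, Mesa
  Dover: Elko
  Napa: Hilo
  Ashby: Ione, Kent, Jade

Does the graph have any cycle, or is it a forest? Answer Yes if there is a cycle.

No

DFS, tracking each vertex's parent; an edge to a visited non-parent vertex closes a cycle.
Start from Elko:
visit Elko (parent –)
  visit Lodi (parent Elko)
    Lodi–Elko: parent, skip
  visit Dover (parent Elko)
    Dover–Elko: parent, skip
visit Clio (parent –)
  visit Ione (parent Clio)
    Ione–Clio: parent, skip
    visit Ashby (parent Ione)
      Ashby–Ione: parent, skip
      visit Kent (parent Ashby)
        Kent–Ashby: parent, skip
      visit Jade (parent Ashby)
        Jade–Ashby: parent, skip
    visit Mesa (parent Ione)
      visit Hilo (parent Mesa)
        visit Napa (parent Hilo)
          Napa–Hilo: parent, skip
        Hilo–Mesa: parent, skip
      Mesa–Ione: parent, skip
      visit Galt (parent Mesa)
        Galt–Mesa: parent, skip
No non-parent visited neighbor found — the graph is a forest.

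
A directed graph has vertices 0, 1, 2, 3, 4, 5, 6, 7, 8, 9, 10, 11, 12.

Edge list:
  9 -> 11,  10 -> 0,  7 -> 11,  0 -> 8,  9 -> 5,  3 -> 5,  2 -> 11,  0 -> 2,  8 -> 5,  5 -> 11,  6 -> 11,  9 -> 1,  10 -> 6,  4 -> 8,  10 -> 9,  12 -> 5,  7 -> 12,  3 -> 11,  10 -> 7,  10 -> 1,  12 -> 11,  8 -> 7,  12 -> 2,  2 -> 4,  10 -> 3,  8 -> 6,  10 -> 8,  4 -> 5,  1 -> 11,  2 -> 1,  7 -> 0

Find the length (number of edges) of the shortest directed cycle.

3

For each vertex v, BFS finds the shortest path from v back to v.
The shortest such closed walk is 0 → 8 → 7 → 0, length 3.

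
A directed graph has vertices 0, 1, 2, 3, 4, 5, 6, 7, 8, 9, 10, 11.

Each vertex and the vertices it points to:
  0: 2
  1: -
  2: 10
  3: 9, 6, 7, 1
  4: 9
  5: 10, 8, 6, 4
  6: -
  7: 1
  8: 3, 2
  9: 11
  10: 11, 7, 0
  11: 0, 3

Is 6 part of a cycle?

No

6 lies on a cycle iff there is a path from 6 back to itself.
Exploring from 6, it never reaches itself; equivalently, its strongly connected component is a singleton.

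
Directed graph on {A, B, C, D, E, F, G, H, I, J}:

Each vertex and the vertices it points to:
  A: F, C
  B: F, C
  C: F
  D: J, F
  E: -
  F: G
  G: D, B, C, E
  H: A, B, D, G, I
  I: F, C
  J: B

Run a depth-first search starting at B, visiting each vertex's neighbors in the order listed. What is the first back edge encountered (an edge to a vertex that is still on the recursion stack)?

J→B

DFS from B (visiting each vertex's neighbors in the order listed); mark gray on enter, black on exit:
B gray
  F gray
    G gray
      D gray
        J gray
          J→B: B is gray → back edge
First back edge: J → B.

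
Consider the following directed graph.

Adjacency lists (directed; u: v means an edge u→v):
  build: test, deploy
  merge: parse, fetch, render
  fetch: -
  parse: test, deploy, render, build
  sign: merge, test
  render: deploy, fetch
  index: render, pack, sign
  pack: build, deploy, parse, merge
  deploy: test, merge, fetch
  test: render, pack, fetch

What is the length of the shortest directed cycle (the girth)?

3

For each vertex v, BFS finds the shortest path from v back to v.
The shortest such closed walk is pack → parse → test → pack, length 3.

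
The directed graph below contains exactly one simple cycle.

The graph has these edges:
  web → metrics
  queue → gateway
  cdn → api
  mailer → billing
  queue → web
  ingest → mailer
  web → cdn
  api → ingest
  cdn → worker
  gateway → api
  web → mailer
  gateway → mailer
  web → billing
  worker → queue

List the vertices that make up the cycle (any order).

DFS with gray/black marking from worker:
worker gray
  queue gray
    gateway gray
      mailer gray
        billing gray
        billing black
      mailer black
      api gray
        ingest gray
          ingest→mailer: mailer black — skip
        ingest black
      api black
    gateway black
    web gray
      web→mailer: mailer black — skip
      web→billing: billing black — skip
      metrics gray
      metrics black
      cdn gray
        cdn→api: api black — skip
        cdn→worker: worker is gray → back edge
Back edge closes the cycle worker → queue → web → cdn → worker; its vertices are {cdn, web, queue, worker}.

cdn, web, queue, worker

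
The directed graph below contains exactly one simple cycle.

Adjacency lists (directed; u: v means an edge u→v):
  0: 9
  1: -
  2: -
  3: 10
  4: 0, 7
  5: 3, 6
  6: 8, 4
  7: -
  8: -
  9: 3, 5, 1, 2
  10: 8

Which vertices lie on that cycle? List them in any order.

DFS with gray/black marking from 9:
9 gray
  3 gray
    10 gray
      8 gray
      8 black
    10 black
  3 black
  5 gray
    5→3: 3 black — skip
    6 gray
      6→8: 8 black — skip
      4 gray
        0 gray
          0→9: 9 is gray → back edge
Back edge closes the cycle 9 → 5 → 6 → 4 → 0 → 9; its vertices are {0, 4, 5, 6, 9}.

0, 4, 5, 6, 9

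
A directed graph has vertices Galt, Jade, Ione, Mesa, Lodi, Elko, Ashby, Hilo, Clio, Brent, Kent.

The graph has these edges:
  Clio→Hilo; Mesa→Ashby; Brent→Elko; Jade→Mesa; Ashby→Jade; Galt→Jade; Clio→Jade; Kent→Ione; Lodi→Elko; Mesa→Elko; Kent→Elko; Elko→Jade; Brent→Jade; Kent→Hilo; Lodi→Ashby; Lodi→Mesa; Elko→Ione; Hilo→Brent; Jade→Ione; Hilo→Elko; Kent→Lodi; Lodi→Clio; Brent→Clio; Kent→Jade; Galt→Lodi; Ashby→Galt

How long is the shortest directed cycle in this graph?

3

For each vertex v, BFS finds the shortest path from v back to v.
The shortest such closed walk is Lodi → Ashby → Galt → Lodi, length 3.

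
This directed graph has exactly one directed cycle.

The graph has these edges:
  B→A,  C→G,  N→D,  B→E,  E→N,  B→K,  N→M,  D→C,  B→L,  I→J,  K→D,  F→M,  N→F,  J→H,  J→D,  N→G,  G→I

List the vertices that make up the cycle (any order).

DFS with gray/black marking from G:
G gray
  I gray
    J gray
      H gray
      H black
      D gray
        C gray
          C→G: G is gray → back edge
Back edge closes the cycle G → I → J → D → C → G; its vertices are {C, D, G, I, J}.

C, D, G, I, J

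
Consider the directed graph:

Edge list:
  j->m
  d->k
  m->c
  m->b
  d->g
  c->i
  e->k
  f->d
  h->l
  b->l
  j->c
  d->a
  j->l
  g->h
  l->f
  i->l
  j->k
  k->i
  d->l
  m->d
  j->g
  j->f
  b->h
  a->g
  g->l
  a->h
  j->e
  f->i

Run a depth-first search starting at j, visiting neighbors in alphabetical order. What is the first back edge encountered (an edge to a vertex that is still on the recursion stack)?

h->l

DFS from j (visiting neighbors in alphabetical order); mark gray on enter, black on exit:
j gray
  c gray
    i gray
      l gray
        f gray
          d gray
            a gray
              g gray
                h gray
                  h→l: l is gray → back edge
First back edge: h → l.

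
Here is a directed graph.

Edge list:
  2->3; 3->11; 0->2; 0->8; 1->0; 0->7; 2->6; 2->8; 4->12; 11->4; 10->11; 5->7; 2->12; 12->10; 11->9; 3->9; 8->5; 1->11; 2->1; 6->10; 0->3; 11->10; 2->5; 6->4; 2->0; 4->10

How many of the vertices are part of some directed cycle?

7

A vertex is on a directed cycle iff it belongs to a strongly connected component of size ≥ 2 (or has a self-loop).
The vertices on cycles are {0, 1, 2, 4, 10, 11, 12} — 7 in total.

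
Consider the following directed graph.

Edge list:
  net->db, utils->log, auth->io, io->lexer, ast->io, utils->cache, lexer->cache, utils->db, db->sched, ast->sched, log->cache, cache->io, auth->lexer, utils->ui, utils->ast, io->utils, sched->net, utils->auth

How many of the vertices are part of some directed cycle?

A vertex is on a directed cycle iff it belongs to a strongly connected component of size ≥ 2 (or has a self-loop).
The vertices on cycles are {db, io, ast, log, net, auth, cache, lexer, sched, utils} — 10 in total.

10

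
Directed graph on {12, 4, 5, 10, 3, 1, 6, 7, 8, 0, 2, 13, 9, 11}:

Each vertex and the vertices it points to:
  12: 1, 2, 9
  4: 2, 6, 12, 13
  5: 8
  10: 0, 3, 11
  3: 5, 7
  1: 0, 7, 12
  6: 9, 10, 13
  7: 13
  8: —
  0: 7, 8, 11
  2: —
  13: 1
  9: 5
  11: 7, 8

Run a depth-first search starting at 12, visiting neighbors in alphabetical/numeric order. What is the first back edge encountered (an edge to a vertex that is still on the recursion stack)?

13->1

DFS from 12 (visiting neighbors in alphabetical/numeric order); mark gray on enter, black on exit:
12 gray
  1 gray
    0 gray
      7 gray
        13 gray
          13→1: 1 is gray → back edge
First back edge: 13 → 1.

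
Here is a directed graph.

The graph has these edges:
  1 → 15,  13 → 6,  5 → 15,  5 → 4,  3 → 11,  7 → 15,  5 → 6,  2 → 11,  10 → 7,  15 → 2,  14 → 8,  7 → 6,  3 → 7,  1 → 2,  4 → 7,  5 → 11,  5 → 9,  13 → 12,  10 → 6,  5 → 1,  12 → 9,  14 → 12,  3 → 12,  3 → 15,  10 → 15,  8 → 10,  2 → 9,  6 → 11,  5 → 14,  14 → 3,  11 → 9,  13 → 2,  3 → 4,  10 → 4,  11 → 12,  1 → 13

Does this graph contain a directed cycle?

No

DFS with white/gray/black marking, starting from 1:
1 gray
  15 gray
    2 gray
      11 gray
        9 gray
        9 black
        12 gray
          12→9: 9 black — skip
        12 black
      11 black
      2→9: 9 black — skip
    2 black
  15 black
  13 gray
    13→2: 2 black — skip
    13→12: 12 black — skip
    6 gray
      6→11: 11 black — skip
    6 black
  13 black
  1→2: 2 black — skip
1 black
3 gray
  3→15: 15 black — skip
  4 gray
    7 gray
      7→6: 6 black — skip
      7→15: 15 black — skip
    7 black
  4 black
  3→12: 12 black — skip
  3→7: 7 black — skip
  3→11: 11 black — skip
3 black
5 gray
  5→4: 4 black — skip
  14 gray
    14→12: 12 black — skip
    8 gray
      10 gray
        10→4: 4 black — skip
        10→15: 15 black — skip
        10→6: 6 black — skip
        10→7: 7 black — skip
      10 black
    8 black
    14→3: 3 black — skip
  14 black
  5→1: 1 black — skip
  5→11: 11 black — skip
  5→9: 9 black — skip
  5→15: 15 black — skip
  5→6: 6 black — skip
5 black
Every edge goes to a white or black vertex — no back edge, so the graph is acyclic.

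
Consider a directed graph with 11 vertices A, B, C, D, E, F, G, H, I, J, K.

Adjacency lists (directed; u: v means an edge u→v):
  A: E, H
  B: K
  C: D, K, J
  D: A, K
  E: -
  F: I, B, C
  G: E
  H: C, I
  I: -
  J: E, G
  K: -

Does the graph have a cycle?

Yes

DFS with white/gray/black marking, starting from A:
A gray
  E gray
  E black
  H gray
    C gray
      D gray
        D→A: A is gray → back edge
Back edge found, so a cycle exists: A → H → C → D → A.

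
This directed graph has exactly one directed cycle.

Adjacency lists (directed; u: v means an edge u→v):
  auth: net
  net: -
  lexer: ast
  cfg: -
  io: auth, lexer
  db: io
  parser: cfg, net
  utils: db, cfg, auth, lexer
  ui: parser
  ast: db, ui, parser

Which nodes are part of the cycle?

db, io, ast, lexer

DFS with gray/black marking from lexer:
lexer gray
  ast gray
    db gray
      io gray
        auth gray
          net gray
          net black
        auth black
        io→lexer: lexer is gray → back edge
Back edge closes the cycle lexer → ast → db → io → lexer; its vertices are {db, io, ast, lexer}.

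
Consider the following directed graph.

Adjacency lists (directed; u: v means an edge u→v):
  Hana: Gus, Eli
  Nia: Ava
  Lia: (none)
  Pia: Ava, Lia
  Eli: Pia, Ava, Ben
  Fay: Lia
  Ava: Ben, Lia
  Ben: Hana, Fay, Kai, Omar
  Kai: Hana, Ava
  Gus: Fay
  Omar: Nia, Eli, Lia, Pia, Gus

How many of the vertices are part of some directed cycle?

8

A vertex is on a directed cycle iff it belongs to a strongly connected component of size ≥ 2 (or has a self-loop).
The vertices on cycles are {Ava, Ben, Eli, Kai, Nia, Pia, Hana, Omar} — 8 in total.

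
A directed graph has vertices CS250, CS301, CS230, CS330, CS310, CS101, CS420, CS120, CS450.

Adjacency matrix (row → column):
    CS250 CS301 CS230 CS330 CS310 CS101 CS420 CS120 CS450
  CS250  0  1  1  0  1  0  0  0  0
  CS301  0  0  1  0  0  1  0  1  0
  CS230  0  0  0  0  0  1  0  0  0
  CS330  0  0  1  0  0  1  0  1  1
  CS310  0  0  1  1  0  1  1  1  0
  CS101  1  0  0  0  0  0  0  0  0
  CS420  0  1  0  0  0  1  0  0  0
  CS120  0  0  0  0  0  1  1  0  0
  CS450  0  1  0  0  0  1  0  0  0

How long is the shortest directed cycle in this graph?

For each vertex v, BFS finds the shortest path from v back to v.
The shortest such closed walk is CS250 → CS310 → CS101 → CS250, length 3.

3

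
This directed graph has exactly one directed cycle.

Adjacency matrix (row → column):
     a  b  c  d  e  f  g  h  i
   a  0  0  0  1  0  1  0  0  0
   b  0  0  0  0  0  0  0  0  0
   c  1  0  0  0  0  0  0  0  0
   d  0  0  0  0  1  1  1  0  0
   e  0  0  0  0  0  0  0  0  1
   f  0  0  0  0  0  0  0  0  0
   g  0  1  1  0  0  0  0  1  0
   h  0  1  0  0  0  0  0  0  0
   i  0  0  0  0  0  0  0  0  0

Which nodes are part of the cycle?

a, c, d, g

DFS with gray/black marking from d:
d gray
  f gray
  f black
  e gray
    i gray
    i black
  e black
  g gray
    c gray
      a gray
        a→f: f black — skip
        a→d: d is gray → back edge
Back edge closes the cycle d → g → c → a → d; its vertices are {a, c, d, g}.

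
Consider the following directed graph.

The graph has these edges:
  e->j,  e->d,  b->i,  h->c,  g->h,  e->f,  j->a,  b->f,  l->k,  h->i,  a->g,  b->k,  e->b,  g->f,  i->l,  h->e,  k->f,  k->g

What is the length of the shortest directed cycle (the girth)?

5

For each vertex v, BFS finds the shortest path from v back to v.
The shortest such closed walk is h → i → l → k → g → h, length 5.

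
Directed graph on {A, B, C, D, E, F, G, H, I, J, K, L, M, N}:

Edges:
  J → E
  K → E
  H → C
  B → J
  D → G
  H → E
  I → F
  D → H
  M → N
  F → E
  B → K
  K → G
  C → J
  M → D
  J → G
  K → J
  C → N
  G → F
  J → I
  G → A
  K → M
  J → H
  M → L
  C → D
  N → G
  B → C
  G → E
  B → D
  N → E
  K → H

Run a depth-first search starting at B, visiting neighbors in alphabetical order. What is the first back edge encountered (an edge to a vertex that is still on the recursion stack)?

H->C

DFS from B (visiting neighbors in alphabetical order); mark gray on enter, black on exit:
B gray
  C gray
    D gray
      G gray
        A gray
        A black
        E gray
        E black
        F gray
          F→E: E black — skip
        F black
      G black
      H gray
        H→C: C is gray → back edge
First back edge: H → C.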